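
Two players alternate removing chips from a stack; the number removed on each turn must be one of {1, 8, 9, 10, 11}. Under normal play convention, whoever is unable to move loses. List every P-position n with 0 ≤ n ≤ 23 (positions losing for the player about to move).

0, 2, 4, 6, 18, 20, 22

G(0) = 0
G(1) = mex{0} = 1
G(2) = mex{1} = 0
G(3) = mex{0} = 1
G(4) = mex{1} = 0
G(5) = mex{0} = 1
G(6) = mex{1} = 0
G(7) = mex{0} = 1
G(8) = mex{1,0} = 2
G(9) = mex{2,1,0} = 3
G(10) = mex{3,0,1,0} = 2
G(11) = mex{2,1,0,1,0} = 3
G(12) = mex{3,0,1,0,1} = 2
G(13) = mex{2,1,0,1,0} = 3
G(14) = mex{3,0,1,0,1} = 2
G(15) = mex{2,1,0,1,0} = 3
G(16) = mex{3,2,1,0,1} = 4
G(17) = mex{4,3,2,1,0} = 5
G(18) = mex{5,2,3,2,1} = 0
G(19) = mex{0,3,2,3,2} = 1
G(20) = mex{1,2,3,2,3} = 0
G(21) = mex{0,3,2,3,2} = 1
G(22) = mex{1,2,3,2,3} = 0
G(23) = mex{0,3,2,3,2} = 1
P-positions are exactly the n with G(n) = 0.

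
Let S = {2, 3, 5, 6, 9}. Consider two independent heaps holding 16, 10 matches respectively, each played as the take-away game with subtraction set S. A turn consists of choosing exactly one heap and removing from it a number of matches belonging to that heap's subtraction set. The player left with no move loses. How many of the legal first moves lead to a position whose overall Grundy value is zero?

All heaps use S = {2, 3, 5, 6, 9}:
G(0) = 0
G(1) = mex{} = 0
G(2) = mex{0} = 1
G(3) = mex{0,0} = 1
G(4) = mex{1,0} = 2
G(5) = mex{1,1,0} = 2
G(6) = mex{2,1,0,0} = 3
G(7) = mex{2,2,1,0} = 3
G(8) = mex{3,2,1,1} = 0
G(9) = mex{3,3,2,1,0} = 4
G(10) = mex{0,3,2,2,0} = 1
G(11) = mex{4,0,3,2,1} = 5
G(12) = mex{1,4,3,3,1} = 0
G(13) = mex{5,1,0,3,2} = 4
G(14) = mex{0,5,4,0,2} = 1
G(15) = mex{4,0,1,4,3} = 2
G(16) = mex{1,4,5,1,3} = 0
Heap A: G(16) = 0.
Heap B: G(10) = 1.
Combined Grundy value = 0 ⊕ 1 = 1.
A winning move leaves total XOR = 0, i.e. changes one component's Grundy value g to g ⊕ X where X is the current total.
Heap A: need g' = 0⊕1 = 1. Options: 16−2→G=1, 16−3→G=4, 16−5→G=5, 16−6→G=1, 16−9→G=3. Hits: 2.
Heap B: need g' = 1⊕1 = 0. Options: 10−2→G=0, 10−3→G=3, 10−5→G=2, 10−6→G=2, 10−9→G=0. Hits: 2.

4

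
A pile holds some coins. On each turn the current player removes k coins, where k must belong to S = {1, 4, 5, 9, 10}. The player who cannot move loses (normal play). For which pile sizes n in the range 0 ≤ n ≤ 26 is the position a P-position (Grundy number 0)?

G(0) = 0
G(1) = mex{0} = 1
G(2) = mex{1} = 0
G(3) = mex{0} = 1
G(4) = mex{1,0} = 2
G(5) = mex{2,1,0} = 3
G(6) = mex{3,0,1} = 2
G(7) = mex{2,1,0} = 3
G(8) = mex{3,2,1} = 0
G(9) = mex{0,3,2,0} = 1
G(10) = mex{1,2,3,1,0} = 4
G(11) = mex{4,3,2,0,1} = 5
G(12) = mex{5,0,3,1,0} = 2
G(13) = mex{2,1,0,2,1} = 3
G(14) = mex{3,4,1,3,2} = 0
G(15) = mex{0,5,4,2,3} = 1
G(16) = mex{1,2,5,3,2} = 0
G(17) = mex{0,3,2,0,3} = 1
G(18) = mex{1,0,3,1,0} = 2
G(19) = mex{2,1,0,4,1} = 3
G(20) = mex{3,0,1,5,4} = 2
G(21) = mex{2,1,0,2,5} = 3
G(22) = mex{3,2,1,3,2} = 0
G(23) = mex{0,3,2,0,3} = 1
G(24) = mex{1,2,3,1,0} = 4
G(25) = mex{4,3,2,0,1} = 5
G(26) = mex{5,0,3,1,0} = 2
P-positions are exactly the n with G(n) = 0.

0, 2, 8, 14, 16, 22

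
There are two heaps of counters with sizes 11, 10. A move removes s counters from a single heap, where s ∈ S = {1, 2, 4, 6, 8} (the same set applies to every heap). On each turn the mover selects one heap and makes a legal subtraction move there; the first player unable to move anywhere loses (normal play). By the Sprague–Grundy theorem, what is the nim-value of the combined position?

1

All heaps use S = {1, 2, 4, 6, 8}:
G(0) = 0
G(1) = mex{0} = 1
G(2) = mex{1,0} = 2
G(3) = mex{2,1} = 0
G(4) = mex{0,2,0} = 1
G(5) = mex{1,0,1} = 2
G(6) = mex{2,1,2,0} = 3
G(7) = mex{3,2,0,1} = 4
G(8) = mex{4,3,1,2,0} = 5
G(9) = mex{5,4,2,0,1} = 3
G(10) = mex{3,5,3,1,2} = 0
G(11) = mex{0,3,4,2,0} = 1
Heap A: G(11) = 1.
Heap B: G(10) = 0.
Combined Grundy value = 1 ⊕ 0 = 1.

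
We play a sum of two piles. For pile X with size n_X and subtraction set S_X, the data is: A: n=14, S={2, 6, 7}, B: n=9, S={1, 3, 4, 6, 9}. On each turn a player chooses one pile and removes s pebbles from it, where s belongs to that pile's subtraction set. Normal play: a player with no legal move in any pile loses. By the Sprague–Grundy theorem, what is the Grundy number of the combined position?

Pile A, S = {2, 6, 7}:
n :  0  1  2  3  4  5  6  7  8  9 10 11 12 13 14
G :  0  0  1  1  0  0  1  1  2  0  3  1  2  0  0
G_A(14) = 0.
Pile B, S = {1, 3, 4, 6, 9}:
n : 0 1 2 3 4 5 6 7 8 9
G : 0 1 0 1 2 3 2 0 1 4
G_B(9) = 4.
Combined Grundy value = 0 ⊕ 4 = 4.

4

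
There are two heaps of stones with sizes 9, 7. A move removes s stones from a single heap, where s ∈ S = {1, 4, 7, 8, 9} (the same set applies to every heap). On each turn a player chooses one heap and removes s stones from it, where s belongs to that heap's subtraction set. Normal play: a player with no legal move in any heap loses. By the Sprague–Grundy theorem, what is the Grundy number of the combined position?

All heaps use S = {1, 4, 7, 8, 9}:
G(0) = 0
G(1) = mex{0} = 1
G(2) = mex{1} = 0
G(3) = mex{0} = 1
G(4) = mex{1,0} = 2
G(5) = mex{2,1} = 0
G(6) = mex{0,0} = 1
G(7) = mex{1,1,0} = 2
G(8) = mex{2,2,1,0} = 3
G(9) = mex{3,0,0,1,0} = 2
Heap A: G(9) = 2.
Heap B: G(7) = 2.
Combined Grundy value = 2 ⊕ 2 = 0.

0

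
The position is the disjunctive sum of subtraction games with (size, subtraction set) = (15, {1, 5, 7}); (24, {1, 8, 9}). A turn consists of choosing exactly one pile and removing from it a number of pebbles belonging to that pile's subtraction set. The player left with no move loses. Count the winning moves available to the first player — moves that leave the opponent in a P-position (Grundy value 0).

1

Pile A, S = {1, 5, 7}:
G(0) = 0
G(1) = mex{0} = 1
G(2) = mex{1} = 0
G(3) = mex{0} = 1
G(4) = mex{1} = 0
G(5) = mex{0,0} = 1
G(6) = mex{1,1} = 0
G(7) = mex{0,0,0} = 1
G(8) = mex{1,1,1} = 0
G(9) = mex{0,0,0} = 1
G(10) = mex{1,1,1} = 0
G(11) = mex{0,0,0} = 1
G(12) = mex{1,1,1} = 0
G(13) = mex{0,0,0} = 1
G(14) = mex{1,1,1} = 0
G(15) = mex{0,0,0} = 1
G_A(15) = 1.
Pile B, S = {1, 8, 9}:
G(0) = 0
G(1) = mex{0} = 1
G(2) = mex{1} = 0
G(3) = mex{0} = 1
G(4) = mex{1} = 0
G(5) = mex{0} = 1
G(6) = mex{1} = 0
G(7) = mex{0} = 1
G(8) = mex{1,0} = 2
G(9) = mex{2,1,0} = 3
G(10) = mex{3,0,1} = 2
G(11) = mex{2,1,0} = 3
G(12) = mex{3,0,1} = 2
G(13) = mex{2,1,0} = 3
G(14) = mex{3,0,1} = 2
G(15) = mex{2,1,0} = 3
G(16) = mex{3,2,1} = 0
G(17) = mex{0,3,2} = 1
G(18) = mex{1,2,3} = 0
G(19) = mex{0,3,2} = 1
G(20) = mex{1,2,3} = 0
G(21) = mex{0,3,2} = 1
G(22) = mex{1,2,3} = 0
G(23) = mex{0,3,2} = 1
G(24) = mex{1,0,3} = 2
G_B(24) = 2.
Combined Grundy value = 1 ⊕ 2 = 3.
A winning move leaves total XOR = 0, i.e. changes one component's Grundy value g to g ⊕ X where X is the current total.
Pile A: need g' = 1⊕3 = 2. Options: 15−1→G=0, 15−5→G=0, 15−7→G=0. Hits: 0.
Pile B: need g' = 2⊕3 = 1. Options: 24−1→G=1, 24−8→G=0, 24−9→G=3. Hits: 1.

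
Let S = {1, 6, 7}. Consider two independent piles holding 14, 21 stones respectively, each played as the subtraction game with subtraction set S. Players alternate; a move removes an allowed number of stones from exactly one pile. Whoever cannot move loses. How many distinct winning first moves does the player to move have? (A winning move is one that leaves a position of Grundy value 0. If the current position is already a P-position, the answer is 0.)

All piles use S = {1, 6, 7}:
G(0) = 0
G(1) = mex{0} = 1
G(2) = mex{1} = 0
G(3) = mex{0} = 1
G(4) = mex{1} = 0
G(5) = mex{0} = 1
G(6) = mex{1,0} = 2
G(7) = mex{2,1,0} = 3
G(8) = mex{3,0,1} = 2
G(9) = mex{2,1,0} = 3
G(10) = mex{3,0,1} = 2
G(11) = mex{2,1,0} = 3
G(12) = mex{3,2,1} = 0
G(13) = mex{0,3,2} = 1
G(14) = mex{1,2,3} = 0
G(15) = mex{0,3,2} = 1
G(16) = mex{1,2,3} = 0
G(17) = mex{0,3,2} = 1
G(18) = mex{1,0,3} = 2
G(19) = mex{2,1,0} = 3
G(20) = mex{3,0,1} = 2
G(21) = mex{2,1,0} = 3
Pile A: G(14) = 0.
Pile B: G(21) = 3.
Combined Grundy value = 0 ⊕ 3 = 3.
A winning move leaves total XOR = 0, i.e. changes one component's Grundy value g to g ⊕ X where X is the current total.
Pile A: need g' = 0⊕3 = 3. Options: 14−1→G=1, 14−6→G=2, 14−7→G=3. Hits: 1.
Pile B: need g' = 3⊕3 = 0. Options: 21−1→G=2, 21−6→G=1, 21−7→G=0. Hits: 1.

2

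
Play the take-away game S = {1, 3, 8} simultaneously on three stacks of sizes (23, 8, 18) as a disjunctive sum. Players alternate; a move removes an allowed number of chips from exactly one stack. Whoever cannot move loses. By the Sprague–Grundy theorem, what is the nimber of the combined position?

2

All stacks use S = {1, 3, 8}:
G(0) = 0
G(1) = mex{0} = 1
G(2) = mex{1} = 0
G(3) = mex{0,0} = 1
G(4) = mex{1,1} = 0
G(5) = mex{0,0} = 1
G(6) = mex{1,1} = 0
G(7) = mex{0,0} = 1
G(8) = mex{1,1,0} = 2
G(9) = mex{2,0,1} = 3
G(10) = mex{3,1,0} = 2
G(11) = mex{2,2,1} = 0
G(12) = mex{0,3,0} = 1
G(13) = mex{1,2,1} = 0
G(14) = mex{0,0,0} = 1
G(15) = mex{1,1,1} = 0
G(16) = mex{0,0,2} = 1
G(17) = mex{1,1,3} = 0
G(18) = mex{0,0,2} = 1
G(19) = mex{1,1,0} = 2
G(20) = mex{2,0,1} = 3
G(21) = mex{3,1,0} = 2
G(22) = mex{2,2,1} = 0
G(23) = mex{0,3,0} = 1
Stack A: G(23) = 1.
Stack B: G(8) = 2.
Stack C: G(18) = 1.
Combined Grundy value = 1 ⊕ 2 ⊕ 1 = 2.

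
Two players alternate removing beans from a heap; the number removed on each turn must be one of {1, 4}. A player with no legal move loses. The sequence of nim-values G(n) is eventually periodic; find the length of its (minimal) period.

n :  0  1  2  3  4  5  6  7  8  9 10 11 12 13 14
G :  0  1  0  1  2  0  1  0  1  2  0  1  0  1  2
G(n+5) = G(n) holds for n = 0,…,3 (a full window of length max(S) = 4), so the sequence is purely periodic with period 5.

5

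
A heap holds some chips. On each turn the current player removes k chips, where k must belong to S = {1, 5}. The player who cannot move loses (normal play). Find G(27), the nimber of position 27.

n :  0  1  2  3  4  5  6  7  8  9 10 11 12 13 14 15 16 17 18 19 20 21 22 23 24 25 26 27
G :  0  1  0  1  0  1  0  1  0  1  0  1  0  1  0  1  0  1  0  1  0  1  0  1  0  1  0  1

1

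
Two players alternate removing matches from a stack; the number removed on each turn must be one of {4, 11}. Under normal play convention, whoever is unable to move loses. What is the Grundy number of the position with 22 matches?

G(0) = 0
G(1) = mex{} = 0
G(2) = mex{} = 0
G(3) = mex{} = 0
G(4) = mex{0} = 1
G(5) = mex{0} = 1
G(6) = mex{0} = 1
G(7) = mex{0} = 1
G(8) = mex{1} = 0
G(9) = mex{1} = 0
G(10) = mex{1} = 0
G(11) = mex{1,0} = 2
G(12) = mex{0,0} = 1
G(13) = mex{0,0} = 1
G(14) = mex{0,0} = 1
G(15) = mex{2,1} = 0
G(16) = mex{1,1} = 0
G(17) = mex{1,1} = 0
G(18) = mex{1,1} = 0
G(19) = mex{0,0} = 1
G(20) = mex{0,0} = 1
G(21) = mex{0,0} = 1
G(22) = mex{0,2} = 1

1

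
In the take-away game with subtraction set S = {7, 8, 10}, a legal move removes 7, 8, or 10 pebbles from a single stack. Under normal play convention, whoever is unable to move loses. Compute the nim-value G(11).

1

G(0) = 0
G(1) = mex{} = 0
G(2) = mex{} = 0
G(3) = mex{} = 0
G(4) = mex{} = 0
G(5) = mex{} = 0
G(6) = mex{} = 0
G(7) = mex{0} = 1
G(8) = mex{0,0} = 1
G(9) = mex{0,0} = 1
G(10) = mex{0,0,0} = 1
G(11) = mex{0,0,0} = 1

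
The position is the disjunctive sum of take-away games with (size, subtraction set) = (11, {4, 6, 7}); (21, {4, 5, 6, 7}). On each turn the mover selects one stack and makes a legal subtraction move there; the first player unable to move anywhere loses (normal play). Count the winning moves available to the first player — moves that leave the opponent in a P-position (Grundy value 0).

1

Stack A, S = {4, 6, 7}:
G(0) = 0
G(1) = mex{} = 0
G(2) = mex{} = 0
G(3) = mex{} = 0
G(4) = mex{0} = 1
G(5) = mex{0} = 1
G(6) = mex{0,0} = 1
G(7) = mex{0,0,0} = 1
G(8) = mex{1,0,0} = 2
G(9) = mex{1,0,0} = 2
G(10) = mex{1,1,0} = 2
G(11) = mex{1,1,1} = 0
G_A(11) = 0.
Stack B, S = {4, 5, 6, 7}:
n :  0  1  2  3  4  5  6  7  8  9 10 11 12 13 14 15 16 17 18 19 20 21
G :  0  0  0  0  1  1  1  1  2  2  2  0  0  0  0  1  1  1  1  2  2  2
G_B(21) = 2.
Combined Grundy value = 0 ⊕ 2 = 2.
A winning move leaves total XOR = 0, i.e. changes one component's Grundy value g to g ⊕ X where X is the current total.
Stack A: need g' = 0⊕2 = 2. Options: 11−4→G=1, 11−6→G=1, 11−7→G=1. Hits: 0.
Stack B: need g' = 2⊕2 = 0. Options: 21−4→G=1, 21−5→G=1, 21−6→G=1, 21−7→G=0. Hits: 1.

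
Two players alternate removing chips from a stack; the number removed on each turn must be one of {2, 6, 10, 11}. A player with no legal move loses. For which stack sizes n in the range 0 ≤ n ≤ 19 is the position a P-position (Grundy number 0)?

0, 1, 4, 5, 8, 9, 13, 17

n :  0  1  2  3  4  5  6  7  8  9 10 11 12 13 14 15 16 17 18 19
G :  0  0  1  1  0  0  1  1  0  0  1  1  2  0  3  1  2  0  3  1
P-positions are exactly the n with G(n) = 0.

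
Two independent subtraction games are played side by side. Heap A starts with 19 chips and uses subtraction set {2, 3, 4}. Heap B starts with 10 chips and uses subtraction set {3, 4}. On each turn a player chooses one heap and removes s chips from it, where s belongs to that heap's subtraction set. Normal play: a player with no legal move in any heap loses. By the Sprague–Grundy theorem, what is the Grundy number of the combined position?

1

Heap A, S = {2, 3, 4}:
G(0) = 0
G(1) = mex{} = 0
G(2) = mex{0} = 1
G(3) = mex{0,0} = 1
G(4) = mex{1,0,0} = 2
G(5) = mex{1,1,0} = 2
G(6) = mex{2,1,1} = 0
G(7) = mex{2,2,1} = 0
G(8) = mex{0,2,2} = 1
G(9) = mex{0,0,2} = 1
G(10) = mex{1,0,0} = 2
G(11) = mex{1,1,0} = 2
G(12) = mex{2,1,1} = 0
G(13) = mex{2,2,1} = 0
G(14) = mex{0,2,2} = 1
G(15) = mex{0,0,2} = 1
G(16) = mex{1,0,0} = 2
G(17) = mex{1,1,0} = 2
G(18) = mex{2,1,1} = 0
G(19) = mex{2,2,1} = 0
G_A(19) = 0.
Heap B, S = {3, 4}:
n :  0  1  2  3  4  5  6  7  8  9 10
G :  0  0  0  1  1  1  2  0  0  0  1
G_B(10) = 1.
Combined Grundy value = 0 ⊕ 1 = 1.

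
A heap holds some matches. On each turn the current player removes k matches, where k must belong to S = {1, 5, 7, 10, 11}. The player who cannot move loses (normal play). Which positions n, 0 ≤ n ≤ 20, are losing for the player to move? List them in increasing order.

0, 2, 4, 6, 8, 20

n :  0  1  2  3  4  5  6  7  8  9 10 11 12 13 14 15 16 17 18 19 20
G :  0  1  0  1  0  1  0  1  0  1  2  3  2  3  2  3  2  3  2  3  0
P-positions are exactly the n with G(n) = 0.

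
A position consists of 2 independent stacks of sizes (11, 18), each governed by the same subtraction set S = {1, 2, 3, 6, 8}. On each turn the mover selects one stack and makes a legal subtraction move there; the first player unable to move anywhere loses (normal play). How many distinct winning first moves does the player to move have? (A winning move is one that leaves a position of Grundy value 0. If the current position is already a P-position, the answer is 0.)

All stacks use S = {1, 2, 3, 6, 8}:
G(0) = 0
G(1) = mex{0} = 1
G(2) = mex{1,0} = 2
G(3) = mex{2,1,0} = 3
G(4) = mex{3,2,1} = 0
G(5) = mex{0,3,2} = 1
G(6) = mex{1,0,3,0} = 2
G(7) = mex{2,1,0,1} = 3
G(8) = mex{3,2,1,2,0} = 4
G(9) = mex{4,3,2,3,1} = 0
G(10) = mex{0,4,3,0,2} = 1
G(11) = mex{1,0,4,1,3} = 2
G(12) = mex{2,1,0,2,0} = 3
G(13) = mex{3,2,1,3,1} = 0
G(14) = mex{0,3,2,4,2} = 1
G(15) = mex{1,0,3,0,3} = 2
G(16) = mex{2,1,0,1,4} = 3
G(17) = mex{3,2,1,2,0} = 4
G(18) = mex{4,3,2,3,1} = 0
Stack A: G(11) = 2.
Stack B: G(18) = 0.
Combined Grundy value = 2 ⊕ 0 = 2.
A winning move leaves total XOR = 0, i.e. changes one component's Grundy value g to g ⊕ X where X is the current total.
Stack A: need g' = 2⊕2 = 0. Options: 11−1→G=1, 11−2→G=0, 11−3→G=4, 11−6→G=1, 11−8→G=3. Hits: 1.
Stack B: need g' = 0⊕2 = 2. Options: 18−1→G=4, 18−2→G=3, 18−3→G=2, 18−6→G=3, 18−8→G=1. Hits: 1.

2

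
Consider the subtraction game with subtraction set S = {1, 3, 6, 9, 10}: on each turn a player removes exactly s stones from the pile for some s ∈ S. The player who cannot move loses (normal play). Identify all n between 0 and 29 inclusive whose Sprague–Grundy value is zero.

0, 2, 4, 15, 17, 19

G(0) = 0
G(1) = mex{0} = 1
G(2) = mex{1} = 0
G(3) = mex{0,0} = 1
G(4) = mex{1,1} = 0
G(5) = mex{0,0} = 1
G(6) = mex{1,1,0} = 2
G(7) = mex{2,0,1} = 3
G(8) = mex{3,1,0} = 2
G(9) = mex{2,2,1,0} = 3
G(10) = mex{3,3,0,1,0} = 2
G(11) = mex{2,2,1,0,1} = 3
G(12) = mex{3,3,2,1,0} = 4
G(13) = mex{4,2,3,0,1} = 5
G(14) = mex{5,3,2,1,0} = 4
G(15) = mex{4,4,3,2,1} = 0
G(16) = mex{0,5,2,3,2} = 1
G(17) = mex{1,4,3,2,3} = 0
G(18) = mex{0,0,4,3,2} = 1
G(19) = mex{1,1,5,2,3} = 0
G(20) = mex{0,0,4,3,2} = 1
G(21) = mex{1,1,0,4,3} = 2
G(22) = mex{2,0,1,5,4} = 3
G(23) = mex{3,1,0,4,5} = 2
G(24) = mex{2,2,1,0,4} = 3
G(25) = mex{3,3,0,1,0} = 2
G(26) = mex{2,2,1,0,1} = 3
G(27) = mex{3,3,2,1,0} = 4
G(28) = mex{4,2,3,0,1} = 5
G(29) = mex{5,3,2,1,0} = 4
P-positions are exactly the n with G(n) = 0.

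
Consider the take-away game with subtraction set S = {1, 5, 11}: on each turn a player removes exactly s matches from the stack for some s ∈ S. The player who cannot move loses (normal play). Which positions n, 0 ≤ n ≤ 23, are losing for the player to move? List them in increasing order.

0, 2, 4, 6, 8, 10, 12, 14, 16, 18, 20, 22

G(0) = 0
G(1) = mex{0} = 1
G(2) = mex{1} = 0
G(3) = mex{0} = 1
G(4) = mex{1} = 0
G(5) = mex{0,0} = 1
G(6) = mex{1,1} = 0
G(7) = mex{0,0} = 1
G(8) = mex{1,1} = 0
G(9) = mex{0,0} = 1
G(10) = mex{1,1} = 0
G(11) = mex{0,0,0} = 1
G(12) = mex{1,1,1} = 0
G(13) = mex{0,0,0} = 1
G(14) = mex{1,1,1} = 0
G(15) = mex{0,0,0} = 1
G(16) = mex{1,1,1} = 0
G(17) = mex{0,0,0} = 1
G(18) = mex{1,1,1} = 0
G(19) = mex{0,0,0} = 1
G(20) = mex{1,1,1} = 0
G(21) = mex{0,0,0} = 1
G(22) = mex{1,1,1} = 0
G(23) = mex{0,0,0} = 1
P-positions are exactly the n with G(n) = 0.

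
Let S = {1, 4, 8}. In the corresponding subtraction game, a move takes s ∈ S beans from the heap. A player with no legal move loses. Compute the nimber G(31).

0

G(0) = 0
G(1) = mex{0} = 1
G(2) = mex{1} = 0
G(3) = mex{0} = 1
G(4) = mex{1,0} = 2
G(5) = mex{2,1} = 0
G(6) = mex{0,0} = 1
G(7) = mex{1,1} = 0
G(8) = mex{0,2,0} = 1
G(9) = mex{1,0,1} = 2
G(10) = mex{2,1,0} = 3
G(11) = mex{3,0,1} = 2
G(12) = mex{2,1,2} = 0
G(13) = mex{0,2,0} = 1
G(14) = mex{1,3,1} = 0
G(15) = mex{0,2,0} = 1
G(16) = mex{1,0,1} = 2
G(17) = mex{2,1,2} = 0
G(18) = mex{0,0,3} = 1
G(19) = mex{1,1,2} = 0
G(20) = mex{0,2,0} = 1
G(21) = mex{1,0,1} = 2
G(22) = mex{2,1,0} = 3
G(23) = mex{3,0,1} = 2
G(24) = mex{2,1,2} = 0
G(25) = mex{0,2,0} = 1
G(26) = mex{1,3,1} = 0
G(27) = mex{0,2,0} = 1
G(28) = mex{1,0,1} = 2
G(29) = mex{2,1,2} = 0
G(30) = mex{0,0,3} = 1
G(31) = mex{1,1,2} = 0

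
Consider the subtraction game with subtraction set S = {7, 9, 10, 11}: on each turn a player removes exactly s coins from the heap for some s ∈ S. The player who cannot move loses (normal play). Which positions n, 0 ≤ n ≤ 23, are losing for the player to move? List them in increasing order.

G(0) = 0
G(1) = mex{} = 0
G(2) = mex{} = 0
G(3) = mex{} = 0
G(4) = mex{} = 0
G(5) = mex{} = 0
G(6) = mex{} = 0
G(7) = mex{0} = 1
G(8) = mex{0} = 1
G(9) = mex{0,0} = 1
G(10) = mex{0,0,0} = 1
G(11) = mex{0,0,0,0} = 1
G(12) = mex{0,0,0,0} = 1
G(13) = mex{0,0,0,0} = 1
G(14) = mex{1,0,0,0} = 2
G(15) = mex{1,0,0,0} = 2
G(16) = mex{1,1,0,0} = 2
G(17) = mex{1,1,1,0} = 2
G(18) = mex{1,1,1,1} = 0
G(19) = mex{1,1,1,1} = 0
G(20) = mex{1,1,1,1} = 0
G(21) = mex{2,1,1,1} = 0
G(22) = mex{2,1,1,1} = 0
G(23) = mex{2,2,1,1} = 0
P-positions are exactly the n with G(n) = 0.

0, 1, 2, 3, 4, 5, 6, 18, 19, 20, 21, 22, 23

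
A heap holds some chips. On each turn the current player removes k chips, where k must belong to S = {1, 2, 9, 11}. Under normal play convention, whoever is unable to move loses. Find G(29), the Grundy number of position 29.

3

n :  0  1  2  3  4  5  6  7  8  9 10 11 12 13 14 15 16 17 18 19 20 21 22 23 24 25 26 27 28 29
G :  0  1  2  0  1  2  0  1  2  3  0  1  2  0  1  2  0  1  2  3  0  1  2  0  1  2  0  1  2  3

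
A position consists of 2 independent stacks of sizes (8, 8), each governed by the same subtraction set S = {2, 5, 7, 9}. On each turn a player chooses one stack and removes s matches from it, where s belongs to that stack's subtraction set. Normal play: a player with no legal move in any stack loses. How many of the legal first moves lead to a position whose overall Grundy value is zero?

All stacks use S = {2, 5, 7, 9}:
n : 0 1 2 3 4 5 6 7 8
G : 0 0 1 1 0 2 1 3 2
Stack A: G(8) = 2.
Stack B: G(8) = 2.
Combined Grundy value = 2 ⊕ 2 = 0.
A winning move leaves total XOR = 0, i.e. changes one component's Grundy value g to g ⊕ X where X is the current total.
Stack A: target g' = 2⊕0 = 2, but every legal move changes the Grundy value (mex property), so 0 moves.
Stack B: target g' = 2⊕0 = 2, but every legal move changes the Grundy value (mex property), so 0 moves.

0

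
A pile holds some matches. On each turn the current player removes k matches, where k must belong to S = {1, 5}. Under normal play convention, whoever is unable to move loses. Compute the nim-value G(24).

0

G(0) = 0
G(1) = mex{0} = 1
G(2) = mex{1} = 0
G(3) = mex{0} = 1
G(4) = mex{1} = 0
G(5) = mex{0,0} = 1
G(6) = mex{1,1} = 0
G(7) = mex{0,0} = 1
G(8) = mex{1,1} = 0
G(9) = mex{0,0} = 1
G(10) = mex{1,1} = 0
G(11) = mex{0,0} = 1
G(12) = mex{1,1} = 0
G(13) = mex{0,0} = 1
G(14) = mex{1,1} = 0
G(15) = mex{0,0} = 1
G(16) = mex{1,1} = 0
G(17) = mex{0,0} = 1
G(18) = mex{1,1} = 0
G(19) = mex{0,0} = 1
G(20) = mex{1,1} = 0
G(21) = mex{0,0} = 1
G(22) = mex{1,1} = 0
G(23) = mex{0,0} = 1
G(24) = mex{1,1} = 0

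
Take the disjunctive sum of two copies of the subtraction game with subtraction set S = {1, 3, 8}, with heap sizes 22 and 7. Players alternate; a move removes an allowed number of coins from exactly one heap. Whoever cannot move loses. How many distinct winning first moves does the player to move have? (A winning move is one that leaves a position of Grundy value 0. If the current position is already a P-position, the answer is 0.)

All heaps use S = {1, 3, 8}:
G(0) = 0
G(1) = mex{0} = 1
G(2) = mex{1} = 0
G(3) = mex{0,0} = 1
G(4) = mex{1,1} = 0
G(5) = mex{0,0} = 1
G(6) = mex{1,1} = 0
G(7) = mex{0,0} = 1
G(8) = mex{1,1,0} = 2
G(9) = mex{2,0,1} = 3
G(10) = mex{3,1,0} = 2
G(11) = mex{2,2,1} = 0
G(12) = mex{0,3,0} = 1
G(13) = mex{1,2,1} = 0
G(14) = mex{0,0,0} = 1
G(15) = mex{1,1,1} = 0
G(16) = mex{0,0,2} = 1
G(17) = mex{1,1,3} = 0
G(18) = mex{0,0,2} = 1
G(19) = mex{1,1,0} = 2
G(20) = mex{2,0,1} = 3
G(21) = mex{3,1,0} = 2
G(22) = mex{2,2,1} = 0
Heap A: G(22) = 0.
Heap B: G(7) = 1.
Combined Grundy value = 0 ⊕ 1 = 1.
A winning move leaves total XOR = 0, i.e. changes one component's Grundy value g to g ⊕ X where X is the current total.
Heap A: need g' = 0⊕1 = 1. Options: 22−1→G=2, 22−3→G=2, 22−8→G=1. Hits: 1.
Heap B: need g' = 1⊕1 = 0. Options: 7−1→G=0, 7−3→G=0. Hits: 2.

3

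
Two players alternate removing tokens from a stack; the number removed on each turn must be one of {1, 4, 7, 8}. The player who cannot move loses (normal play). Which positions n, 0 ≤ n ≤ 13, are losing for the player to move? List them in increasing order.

G(0) = 0
G(1) = mex{0} = 1
G(2) = mex{1} = 0
G(3) = mex{0} = 1
G(4) = mex{1,0} = 2
G(5) = mex{2,1} = 0
G(6) = mex{0,0} = 1
G(7) = mex{1,1,0} = 2
G(8) = mex{2,2,1,0} = 3
G(9) = mex{3,0,0,1} = 2
G(10) = mex{2,1,1,0} = 3
G(11) = mex{3,2,2,1} = 0
G(12) = mex{0,3,0,2} = 1
G(13) = mex{1,2,1,0} = 3
P-positions are exactly the n with G(n) = 0.

0, 2, 5, 11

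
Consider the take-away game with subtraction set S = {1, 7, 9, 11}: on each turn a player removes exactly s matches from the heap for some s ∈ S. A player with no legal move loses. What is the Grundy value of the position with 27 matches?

G(0) = 0
G(1) = mex{0} = 1
G(2) = mex{1} = 0
G(3) = mex{0} = 1
G(4) = mex{1} = 0
G(5) = mex{0} = 1
G(6) = mex{1} = 0
G(7) = mex{0,0} = 1
G(8) = mex{1,1} = 0
G(9) = mex{0,0,0} = 1
G(10) = mex{1,1,1} = 0
G(11) = mex{0,0,0,0} = 1
G(12) = mex{1,1,1,1} = 0
G(13) = mex{0,0,0,0} = 1
G(14) = mex{1,1,1,1} = 0
G(15) = mex{0,0,0,0} = 1
G(16) = mex{1,1,1,1} = 0
G(17) = mex{0,0,0,0} = 1
G(18) = mex{1,1,1,1} = 0
G(19) = mex{0,0,0,0} = 1
G(20) = mex{1,1,1,1} = 0
G(21) = mex{0,0,0,0} = 1
G(22) = mex{1,1,1,1} = 0
G(23) = mex{0,0,0,0} = 1
G(24) = mex{1,1,1,1} = 0
G(25) = mex{0,0,0,0} = 1
G(26) = mex{1,1,1,1} = 0
G(27) = mex{0,0,0,0} = 1

1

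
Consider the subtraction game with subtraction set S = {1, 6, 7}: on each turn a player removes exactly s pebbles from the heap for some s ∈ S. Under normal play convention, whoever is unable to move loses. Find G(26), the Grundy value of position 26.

n :  0  1  2  3  4  5  6  7  8  9 10 11 12 13 14 15 16 17 18 19 20 21 22 23 24 25 26
G :  0  1  0  1  0  1  2  3  2  3  2  3  0  1  0  1  0  1  2  3  2  3  2  3  0  1  0

0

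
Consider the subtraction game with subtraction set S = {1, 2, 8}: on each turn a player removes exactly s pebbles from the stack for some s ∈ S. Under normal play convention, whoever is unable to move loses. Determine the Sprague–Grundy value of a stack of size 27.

G(0) = 0
G(1) = mex{0} = 1
G(2) = mex{1,0} = 2
G(3) = mex{2,1} = 0
G(4) = mex{0,2} = 1
G(5) = mex{1,0} = 2
G(6) = mex{2,1} = 0
G(7) = mex{0,2} = 1
G(8) = mex{1,0,0} = 2
G(9) = mex{2,1,1} = 0
G(10) = mex{0,2,2} = 1
G(11) = mex{1,0,0} = 2
G(12) = mex{2,1,1} = 0
G(13) = mex{0,2,2} = 1
G(14) = mex{1,0,0} = 2
G(15) = mex{2,1,1} = 0
G(16) = mex{0,2,2} = 1
G(17) = mex{1,0,0} = 2
G(18) = mex{2,1,1} = 0
G(19) = mex{0,2,2} = 1
G(20) = mex{1,0,0} = 2
G(21) = mex{2,1,1} = 0
G(22) = mex{0,2,2} = 1
G(23) = mex{1,0,0} = 2
G(24) = mex{2,1,1} = 0
G(25) = mex{0,2,2} = 1
G(26) = mex{1,0,0} = 2
G(27) = mex{2,1,1} = 0

0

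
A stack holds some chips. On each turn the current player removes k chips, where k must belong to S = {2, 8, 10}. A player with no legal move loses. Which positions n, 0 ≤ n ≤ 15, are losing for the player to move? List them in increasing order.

n :  0  1  2  3  4  5  6  7  8  9 10 11 12 13 14 15
G :  0  0  1  1  0  0  1  1  2  2  3  3  2  2  3  3
P-positions are exactly the n with G(n) = 0.

0, 1, 4, 5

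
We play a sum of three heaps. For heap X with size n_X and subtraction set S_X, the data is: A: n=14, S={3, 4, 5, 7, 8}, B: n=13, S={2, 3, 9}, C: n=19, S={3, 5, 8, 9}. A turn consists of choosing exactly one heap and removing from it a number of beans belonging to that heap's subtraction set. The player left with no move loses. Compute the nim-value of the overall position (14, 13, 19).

Heap A, S = {3, 4, 5, 7, 8}:
n :  0  1  2  3  4  5  6  7  8  9 10 11 12 13 14
G :  0  0  0  1  1  1  2  2  2  3  3  0  0  0  1
G_A(14) = 1.
Heap B, S = {2, 3, 9}:
n :  0  1  2  3  4  5  6  7  8  9 10 11 12 13
G :  0  0  1  1  2  0  0  1  1  2  2  0  0  1
G_B(13) = 1.
Heap C, S = {3, 5, 8, 9}:
n :  0  1  2  3  4  5  6  7  8  9 10 11 12 13 14 15 16 17 18 19
G :  0  0  0  1  1  1  2  2  2  3  3  3  0  0  0  1  1  1  2  2
G_C(19) = 2.
Combined Grundy value = 1 ⊕ 1 ⊕ 2 = 2.

2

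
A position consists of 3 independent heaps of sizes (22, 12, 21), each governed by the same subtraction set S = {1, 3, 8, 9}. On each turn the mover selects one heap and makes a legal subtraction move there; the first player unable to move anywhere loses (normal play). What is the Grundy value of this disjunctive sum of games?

3

All heaps use S = {1, 3, 8, 9}:
G(0) = 0
G(1) = mex{0} = 1
G(2) = mex{1} = 0
G(3) = mex{0,0} = 1
G(4) = mex{1,1} = 0
G(5) = mex{0,0} = 1
G(6) = mex{1,1} = 0
G(7) = mex{0,0} = 1
G(8) = mex{1,1,0} = 2
G(9) = mex{2,0,1,0} = 3
G(10) = mex{3,1,0,1} = 2
G(11) = mex{2,2,1,0} = 3
G(12) = mex{3,3,0,1} = 2
G(13) = mex{2,2,1,0} = 3
G(14) = mex{3,3,0,1} = 2
G(15) = mex{2,2,1,0} = 3
G(16) = mex{3,3,2,1} = 0
G(17) = mex{0,2,3,2} = 1
G(18) = mex{1,3,2,3} = 0
G(19) = mex{0,0,3,2} = 1
G(20) = mex{1,1,2,3} = 0
G(21) = mex{0,0,3,2} = 1
G(22) = mex{1,1,2,3} = 0
Heap A: G(22) = 0.
Heap B: G(12) = 2.
Heap C: G(21) = 1.
Combined Grundy value = 0 ⊕ 2 ⊕ 1 = 3.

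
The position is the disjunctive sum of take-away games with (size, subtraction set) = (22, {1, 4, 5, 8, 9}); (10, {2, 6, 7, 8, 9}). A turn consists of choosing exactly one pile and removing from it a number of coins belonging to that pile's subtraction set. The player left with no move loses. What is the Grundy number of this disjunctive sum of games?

7

Pile A, S = {1, 4, 5, 8, 9}:
n :  0  1  2  3  4  5  6  7  8  9 10 11 12 13 14 15 16 17 18 19 20 21 22
G :  0  1  0  1  2  3  2  3  4  5  4  5  0  1  0  1  2  3  2  3  4  5  4
G_A(22) = 4.
Pile B, S = {2, 6, 7, 8, 9}:
n :  0  1  2  3  4  5  6  7  8  9 10
G :  0  0  1  1  0  0  1  1  2  2  3
G_B(10) = 3.
Combined Grundy value = 4 ⊕ 3 = 7.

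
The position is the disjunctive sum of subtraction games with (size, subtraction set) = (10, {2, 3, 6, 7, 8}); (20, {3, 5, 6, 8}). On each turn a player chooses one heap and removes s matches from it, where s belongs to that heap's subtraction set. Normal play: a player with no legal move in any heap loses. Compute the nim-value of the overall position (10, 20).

3

Heap A, S = {2, 3, 6, 7, 8}:
n :  0  1  2  3  4  5  6  7  8  9 10
G :  0  0  1  1  2  0  3  1  2  2  0
G_A(10) = 0.
Heap B, S = {3, 5, 6, 8}:
G(0) = 0
G(1) = mex{} = 0
G(2) = mex{} = 0
G(3) = mex{0} = 1
G(4) = mex{0} = 1
G(5) = mex{0,0} = 1
G(6) = mex{1,0,0} = 2
G(7) = mex{1,0,0} = 2
G(8) = mex{1,1,0,0} = 2
G(9) = mex{2,1,1,0} = 3
G(10) = mex{2,1,1,0} = 3
G(11) = mex{2,2,1,1} = 0
G(12) = mex{3,2,2,1} = 0
G(13) = mex{3,2,2,1} = 0
G(14) = mex{0,3,2,2} = 1
G(15) = mex{0,3,3,2} = 1
G(16) = mex{0,0,3,2} = 1
G(17) = mex{1,0,0,3} = 2
G(18) = mex{1,0,0,3} = 2
G(19) = mex{1,1,0,0} = 2
G(20) = mex{2,1,1,0} = 3
G_B(20) = 3.
Combined Grundy value = 0 ⊕ 3 = 3.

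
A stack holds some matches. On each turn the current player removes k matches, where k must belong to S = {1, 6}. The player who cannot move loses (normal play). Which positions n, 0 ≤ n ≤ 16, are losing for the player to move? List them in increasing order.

G(0) = 0
G(1) = mex{0} = 1
G(2) = mex{1} = 0
G(3) = mex{0} = 1
G(4) = mex{1} = 0
G(5) = mex{0} = 1
G(6) = mex{1,0} = 2
G(7) = mex{2,1} = 0
G(8) = mex{0,0} = 1
G(9) = mex{1,1} = 0
G(10) = mex{0,0} = 1
G(11) = mex{1,1} = 0
G(12) = mex{0,2} = 1
G(13) = mex{1,0} = 2
G(14) = mex{2,1} = 0
G(15) = mex{0,0} = 1
G(16) = mex{1,1} = 0
P-positions are exactly the n with G(n) = 0.

0, 2, 4, 7, 9, 11, 14, 16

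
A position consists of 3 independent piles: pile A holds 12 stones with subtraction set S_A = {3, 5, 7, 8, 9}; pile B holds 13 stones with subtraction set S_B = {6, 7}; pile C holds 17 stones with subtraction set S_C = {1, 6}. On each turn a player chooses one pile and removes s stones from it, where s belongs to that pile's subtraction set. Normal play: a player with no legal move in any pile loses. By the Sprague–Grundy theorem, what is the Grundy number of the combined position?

1

Pile A, S = {3, 5, 7, 8, 9}:
G(0) = 0
G(1) = mex{} = 0
G(2) = mex{} = 0
G(3) = mex{0} = 1
G(4) = mex{0} = 1
G(5) = mex{0,0} = 1
G(6) = mex{1,0} = 2
G(7) = mex{1,0,0} = 2
G(8) = mex{1,1,0,0} = 2
G(9) = mex{2,1,0,0,0} = 3
G(10) = mex{2,1,1,0,0} = 3
G(11) = mex{2,2,1,1,0} = 3
G(12) = mex{3,2,1,1,1} = 0
G_A(12) = 0.
Pile B, S = {6, 7}:
n :  0  1  2  3  4  5  6  7  8  9 10 11 12 13
G :  0  0  0  0  0  0  1  1  1  1  1  1  2  0
G_B(13) = 0.
Pile C, S = {1, 6}:
G(0) = 0
G(1) = mex{0} = 1
G(2) = mex{1} = 0
G(3) = mex{0} = 1
G(4) = mex{1} = 0
G(5) = mex{0} = 1
G(6) = mex{1,0} = 2
G(7) = mex{2,1} = 0
G(8) = mex{0,0} = 1
G(9) = mex{1,1} = 0
G(10) = mex{0,0} = 1
G(11) = mex{1,1} = 0
G(12) = mex{0,2} = 1
G(13) = mex{1,0} = 2
G(14) = mex{2,1} = 0
G(15) = mex{0,0} = 1
G(16) = mex{1,1} = 0
G(17) = mex{0,0} = 1
G_C(17) = 1.
Combined Grundy value = 0 ⊕ 0 ⊕ 1 = 1.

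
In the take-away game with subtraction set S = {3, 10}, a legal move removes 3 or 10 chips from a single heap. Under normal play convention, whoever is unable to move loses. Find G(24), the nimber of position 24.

n :  0  1  2  3  4  5  6  7  8  9 10 11 12 13 14 15 16 17 18 19 20 21 22 23 24
G :  0  0  0  1  1  1  0  0  0  1  1  1  2  0  0  0  1  1  1  0  0  0  1  1  1

1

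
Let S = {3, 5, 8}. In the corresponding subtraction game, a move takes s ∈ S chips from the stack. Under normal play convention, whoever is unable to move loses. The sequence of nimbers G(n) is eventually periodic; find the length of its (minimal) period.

n :  0  1  2  3  4  5  6  7  8  9 10 11 12 13 14 15 16 17 18 19 20 21 22 23
G :  0  0  0  1  1  1  2  2  2  3  3  0  0  0  1  1  1  2  2  2  3  3  0  0
G(n+11) = G(n) holds for n = 0,…,7 (a full window of length max(S) = 8), so the sequence is purely periodic with period 11.

11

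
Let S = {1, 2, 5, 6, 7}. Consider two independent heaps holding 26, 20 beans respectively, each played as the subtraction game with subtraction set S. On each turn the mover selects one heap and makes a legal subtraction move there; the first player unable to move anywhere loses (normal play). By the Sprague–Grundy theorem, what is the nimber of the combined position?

All heaps use S = {1, 2, 5, 6, 7}:
G(0) = 0
G(1) = mex{0} = 1
G(2) = mex{1,0} = 2
G(3) = mex{2,1} = 0
G(4) = mex{0,2} = 1
G(5) = mex{1,0,0} = 2
G(6) = mex{2,1,1,0} = 3
G(7) = mex{3,2,2,1,0} = 4
G(8) = mex{4,3,0,2,1} = 5
G(9) = mex{5,4,1,0,2} = 3
G(10) = mex{3,5,2,1,0} = 4
G(11) = mex{4,3,3,2,1} = 0
G(12) = mex{0,4,4,3,2} = 1
G(13) = mex{1,0,5,4,3} = 2
G(14) = mex{2,1,3,5,4} = 0
G(15) = mex{0,2,4,3,5} = 1
G(16) = mex{1,0,0,4,3} = 2
G(17) = mex{2,1,1,0,4} = 3
G(18) = mex{3,2,2,1,0} = 4
G(19) = mex{4,3,0,2,1} = 5
G(20) = mex{5,4,1,0,2} = 3
G(21) = mex{3,5,2,1,0} = 4
G(22) = mex{4,3,3,2,1} = 0
G(23) = mex{0,4,4,3,2} = 1
G(24) = mex{1,0,5,4,3} = 2
G(25) = mex{2,1,3,5,4} = 0
G(26) = mex{0,2,4,3,5} = 1
Heap A: G(26) = 1.
Heap B: G(20) = 3.
Combined Grundy value = 1 ⊕ 3 = 2.

2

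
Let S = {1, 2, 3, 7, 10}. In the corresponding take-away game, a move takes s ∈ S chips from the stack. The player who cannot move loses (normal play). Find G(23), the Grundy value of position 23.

n :  0  1  2  3  4  5  6  7  8  9 10 11 12 13 14 15 16 17 18 19 20 21 22 23
G :  0  1  2  3  0  1  2  3  0  1  2  3  0  1  2  3  0  1  2  3  0  1  2  3

3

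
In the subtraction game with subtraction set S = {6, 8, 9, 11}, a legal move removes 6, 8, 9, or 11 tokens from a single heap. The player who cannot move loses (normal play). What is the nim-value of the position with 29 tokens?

n :  0  1  2  3  4  5  6  7  8  9 10 11 12 13 14 15 16 17 18 19 20 21 22 23 24 25 26 27 28 29
G :  0  0  0  0  0  0  1  1  1  1  1  1  2  2  2  2  2  0  0  0  0  0  0  1  1  1  1  1  1  2

2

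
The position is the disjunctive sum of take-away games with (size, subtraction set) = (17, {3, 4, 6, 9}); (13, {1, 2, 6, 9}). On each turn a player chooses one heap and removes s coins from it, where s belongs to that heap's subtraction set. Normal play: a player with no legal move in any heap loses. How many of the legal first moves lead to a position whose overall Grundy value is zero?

3

Heap A, S = {3, 4, 6, 9}:
n :  0  1  2  3  4  5  6  7  8  9 10 11 12 13 14 15 16 17
G :  0  0  0  1  1  1  2  2  2  3  3  3  0  0  0  1  1  1
G_A(17) = 1.
Heap B, S = {1, 2, 6, 9}:
n :  0  1  2  3  4  5  6  7  8  9 10 11 12 13
G :  0  1  2  0  1  2  3  0  1  2  0  1  2  3
G_B(13) = 3.
Combined Grundy value = 1 ⊕ 3 = 2.
A winning move leaves total XOR = 0, i.e. changes one component's Grundy value g to g ⊕ X where X is the current total.
Heap A: need g' = 1⊕2 = 3. Options: 17−3→G=0, 17−4→G=0, 17−6→G=3, 17−9→G=2. Hits: 1.
Heap B: need g' = 3⊕2 = 1. Options: 13−1→G=2, 13−2→G=1, 13−6→G=0, 13−9→G=1. Hits: 2.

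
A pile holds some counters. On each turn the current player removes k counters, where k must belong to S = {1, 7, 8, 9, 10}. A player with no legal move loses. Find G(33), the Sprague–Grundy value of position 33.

n :  0  1  2  3  4  5  6  7  8  9 10 11 12 13 14 15 16 17 18 19 20 21 22 23 24 25 26 27 28 29 30 31 32 33
G :  0  1  0  1  0  1  0  1  2  3  2  3  2  3  2  3  4  0  1  0  1  0  1  0  1  2  3  2  3  2  3  2  3  4

4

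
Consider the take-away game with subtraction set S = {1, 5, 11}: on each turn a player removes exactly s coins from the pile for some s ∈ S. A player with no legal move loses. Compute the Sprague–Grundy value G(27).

1

G(0) = 0
G(1) = mex{0} = 1
G(2) = mex{1} = 0
G(3) = mex{0} = 1
G(4) = mex{1} = 0
G(5) = mex{0,0} = 1
G(6) = mex{1,1} = 0
G(7) = mex{0,0} = 1
G(8) = mex{1,1} = 0
G(9) = mex{0,0} = 1
G(10) = mex{1,1} = 0
G(11) = mex{0,0,0} = 1
G(12) = mex{1,1,1} = 0
G(13) = mex{0,0,0} = 1
G(14) = mex{1,1,1} = 0
G(15) = mex{0,0,0} = 1
G(16) = mex{1,1,1} = 0
G(17) = mex{0,0,0} = 1
G(18) = mex{1,1,1} = 0
G(19) = mex{0,0,0} = 1
G(20) = mex{1,1,1} = 0
G(21) = mex{0,0,0} = 1
G(22) = mex{1,1,1} = 0
G(23) = mex{0,0,0} = 1
G(24) = mex{1,1,1} = 0
G(25) = mex{0,0,0} = 1
G(26) = mex{1,1,1} = 0
G(27) = mex{0,0,0} = 1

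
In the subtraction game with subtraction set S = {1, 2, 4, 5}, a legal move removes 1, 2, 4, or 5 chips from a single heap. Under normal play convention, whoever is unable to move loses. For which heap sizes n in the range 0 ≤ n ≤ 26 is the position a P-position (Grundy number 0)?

0, 3, 6, 9, 12, 15, 18, 21, 24

n :  0  1  2  3  4  5  6  7  8  9 10 11 12 13 14 15 16 17 18 19 20 21 22 23 24 25 26
G :  0  1  2  0  1  2  0  1  2  0  1  2  0  1  2  0  1  2  0  1  2  0  1  2  0  1  2
P-positions are exactly the n with G(n) = 0.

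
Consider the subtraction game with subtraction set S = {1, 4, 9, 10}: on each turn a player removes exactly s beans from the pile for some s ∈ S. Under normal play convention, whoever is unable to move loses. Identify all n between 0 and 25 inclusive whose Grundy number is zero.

0, 2, 5, 7, 13, 18, 20, 25

n :  0  1  2  3  4  5  6  7  8  9 10 11 12 13 14 15 16 17 18 19 20 21 22 23 24 25
G :  0  1  0  1  2  0  1  0  1  2  3  2  3  0  1  3  2  3  0  1  0  1  2  3  2  0
P-positions are exactly the n with G(n) = 0.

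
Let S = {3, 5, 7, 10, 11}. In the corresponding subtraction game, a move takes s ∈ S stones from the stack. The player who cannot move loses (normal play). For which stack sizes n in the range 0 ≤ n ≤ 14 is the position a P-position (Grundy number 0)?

G(0) = 0
G(1) = mex{} = 0
G(2) = mex{} = 0
G(3) = mex{0} = 1
G(4) = mex{0} = 1
G(5) = mex{0,0} = 1
G(6) = mex{1,0} = 2
G(7) = mex{1,0,0} = 2
G(8) = mex{1,1,0} = 2
G(9) = mex{2,1,0} = 3
G(10) = mex{2,1,1,0} = 3
G(11) = mex{2,2,1,0,0} = 3
G(12) = mex{3,2,1,0,0} = 4
G(13) = mex{3,2,2,1,0} = 4
G(14) = mex{3,3,2,1,1} = 0
P-positions are exactly the n with G(n) = 0.

0, 1, 2, 14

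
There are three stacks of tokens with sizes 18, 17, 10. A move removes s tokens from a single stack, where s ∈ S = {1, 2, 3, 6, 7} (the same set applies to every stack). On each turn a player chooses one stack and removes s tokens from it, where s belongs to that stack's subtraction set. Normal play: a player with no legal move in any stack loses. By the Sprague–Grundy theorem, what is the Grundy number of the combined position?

1

All stacks use S = {1, 2, 3, 6, 7}:
n :  0  1  2  3  4  5  6  7  8  9 10 11 12 13 14 15 16 17 18
G :  0  1  2  3  0  1  2  3  0  1  2  3  0  1  2  3  0  1  2
Stack A: G(18) = 2.
Stack B: G(17) = 1.
Stack C: G(10) = 2.
Combined Grundy value = 2 ⊕ 1 ⊕ 2 = 1.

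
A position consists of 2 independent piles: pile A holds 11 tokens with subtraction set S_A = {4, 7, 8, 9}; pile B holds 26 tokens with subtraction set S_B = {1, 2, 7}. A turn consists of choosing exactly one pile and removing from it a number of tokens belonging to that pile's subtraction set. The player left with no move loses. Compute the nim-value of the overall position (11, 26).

Pile A, S = {4, 7, 8, 9}:
n :  0  1  2  3  4  5  6  7  8  9 10 11
G :  0  0  0  0  1  1  1  1  2  2  2  2
G_A(11) = 2.
Pile B, S = {1, 2, 7}:
n :  0  1  2  3  4  5  6  7  8  9 10 11 12 13 14 15 16 17 18 19 20 21 22 23 24 25 26
G :  0  1  2  0  1  2  0  1  2  0  1  2  0  1  2  0  1  2  0  1  2  0  1  2  0  1  2
G_B(26) = 2.
Combined Grundy value = 2 ⊕ 2 = 0.

0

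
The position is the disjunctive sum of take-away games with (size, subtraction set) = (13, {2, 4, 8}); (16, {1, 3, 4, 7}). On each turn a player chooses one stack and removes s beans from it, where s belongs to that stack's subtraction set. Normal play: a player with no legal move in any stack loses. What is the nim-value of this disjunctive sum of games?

0

Stack A, S = {2, 4, 8}:
n :  0  1  2  3  4  5  6  7  8  9 10 11 12 13
G :  0  0  1  1  2  2  0  0  1  1  2  2  0  0
G_A(13) = 0.
Stack B, S = {1, 3, 4, 7}:
n :  0  1  2  3  4  5  6  7  8  9 10 11 12 13 14 15 16
G :  0  1  0  1  2  3  2  3  0  1  0  1  2  3  2  3  0
G_B(16) = 0.
Combined Grundy value = 0 ⊕ 0 = 0.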